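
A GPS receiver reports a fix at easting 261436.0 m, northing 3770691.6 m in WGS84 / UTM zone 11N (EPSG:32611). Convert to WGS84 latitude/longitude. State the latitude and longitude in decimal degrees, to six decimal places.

Zone 11N: λ₀ = -117°, k₀ = 0.9996, false easting 500000 m.
Meridian distance M = (N − FN)/k₀ = 3772200.5 m.
Inverse transverse Mercator on WGS84 gives φ = 34.04979995°, λ = -119.58449979°.

lat 34.049800°, lon -119.584500°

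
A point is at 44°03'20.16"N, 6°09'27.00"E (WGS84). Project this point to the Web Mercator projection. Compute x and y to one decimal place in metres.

x 685449.8 m, y 5474050.4 m

Web Mercator is spherical with R = a = 6378137 m.
x = R·λ = 6378137 × 0.107468649 = 685449.765 m.
y = R·ln tan(π/4 + φ/2) = 6378137 × 0.858252252 = 5474050.447 m.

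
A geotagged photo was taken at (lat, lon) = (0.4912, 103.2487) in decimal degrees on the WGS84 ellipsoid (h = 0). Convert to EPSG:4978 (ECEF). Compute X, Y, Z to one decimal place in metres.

X -1461677.3 m, Y 6208152.8 m, Z 54313.4 m

WGS84: a = 6378137 m, e² = 0.006694380; N(φ) = a/√(1−e²sin²φ) = 6378138.569 m.
X = (N+h)·cosφ·cosλ = -1461677.274 m; Y = (N+h)·cosφ·sinλ = 6208152.810 m; Z = (N(1−e²)+h)·sinφ = 54313.432 m.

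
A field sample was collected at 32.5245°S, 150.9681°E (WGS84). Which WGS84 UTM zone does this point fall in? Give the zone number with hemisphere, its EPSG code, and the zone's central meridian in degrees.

UTM zone = ⌊(λ + 180)/6⌋ + 1; 150.9681° ∈ [150°, 156°) → zone 56.
Hemisphere: S (φ < 0).
Central meridian λ₀ = 6×56 − 183 = 153°.
EPSG code: 32756.

Zone 56S (EPSG:32756), central meridian 153°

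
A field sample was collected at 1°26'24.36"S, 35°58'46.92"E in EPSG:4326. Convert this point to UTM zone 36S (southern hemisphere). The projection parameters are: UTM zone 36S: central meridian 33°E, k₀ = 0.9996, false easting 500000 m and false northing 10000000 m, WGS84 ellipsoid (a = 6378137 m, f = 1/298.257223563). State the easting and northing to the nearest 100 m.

Zone 36 central meridian λ₀ = 6×36 − 183 = 33°; Δλ = +2.9797°.
Transverse Mercator on WGS84 with k₀ = 0.9996 gives E = 831612.312 m, N = 9840608.487 m.

E 831600 m, N 9840600 m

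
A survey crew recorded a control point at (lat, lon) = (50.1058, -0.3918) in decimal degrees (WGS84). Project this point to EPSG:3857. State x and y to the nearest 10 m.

x -43610 m, y 6464620 m

Web Mercator is spherical with R = a = 6378137 m.
x = R·λ = 6378137 × -0.006838200 = -43614.976 m.
y = R·ln tan(π/4 + φ/2) = 6378137 × 1.013559091 = 6464618.738 m.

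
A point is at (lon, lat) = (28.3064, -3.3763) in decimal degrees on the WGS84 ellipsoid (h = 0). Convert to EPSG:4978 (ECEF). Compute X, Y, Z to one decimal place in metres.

X 5605785.6 m, Y 3019212.3 m, Z -373120.2 m

WGS84: a = 6378137 m, e² = 0.006694380; N(φ) = a/√(1−e²sin²φ) = 6378211.048 m.
X = (N+h)·cosφ·cosλ = 5605785.559 m; Y = (N+h)·cosφ·sinλ = 3019212.296 m; Z = (N(1−e²)+h)·sinφ = -373120.234 m.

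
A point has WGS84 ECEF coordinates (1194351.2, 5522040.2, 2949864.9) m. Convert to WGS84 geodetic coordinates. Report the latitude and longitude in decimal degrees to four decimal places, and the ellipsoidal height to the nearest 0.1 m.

lat 27.7284°, lon 77.7956°, h -69.0 m

λ = atan2(Y, X) = 77.79560043°; p = √(X²+Y²) = 5649725.9 m.
Bowring's method on WGS84 (a = 6378137 m, b = 6356752.314 m) gives φ = 27.72840048°, h = -68.999 m.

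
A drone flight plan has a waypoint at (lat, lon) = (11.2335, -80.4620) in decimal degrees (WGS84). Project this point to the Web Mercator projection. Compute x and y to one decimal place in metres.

x -8956988.9 m, y 1258597.0 m

Web Mercator is spherical with R = a = 6378137 m.
x = R·λ = 6378137 × -1.404326823 = -8956988.868 m.
y = R·ln tan(π/4 + φ/2) = 6378137 × 0.197329875 = 1258596.975 m.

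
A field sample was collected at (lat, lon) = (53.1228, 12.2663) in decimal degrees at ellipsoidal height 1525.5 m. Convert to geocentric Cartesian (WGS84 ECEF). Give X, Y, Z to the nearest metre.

X 3749084 m, Y 815123 m, Z 5079977 m

WGS84: a = 6378137 m, e² = 0.006694380; N(φ) = a/√(1−e²sin²φ) = 6391841.688 m.
X = (N+h)·cosφ·cosλ = 3749083.629 m; Y = (N+h)·cosφ·sinλ = 815122.770 m; Z = (N(1−e²)+h)·sinφ = 5079976.546 m.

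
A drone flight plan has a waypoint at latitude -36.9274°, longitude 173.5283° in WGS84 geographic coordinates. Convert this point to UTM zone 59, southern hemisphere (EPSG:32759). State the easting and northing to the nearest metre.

E 725192 m, N 5910195 m

Zone 59 central meridian λ₀ = 6×59 − 183 = 171°; Δλ = +2.5283°.
Transverse Mercator on WGS84 with k₀ = 0.9996 gives E = 725192.395 m, N = 5910195.103 m.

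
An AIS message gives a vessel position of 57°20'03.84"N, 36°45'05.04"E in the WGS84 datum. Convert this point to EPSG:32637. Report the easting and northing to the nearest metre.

Zone 37 central meridian λ₀ = 6×37 − 183 = 39°; Δλ = -2.2486°.
Transverse Mercator on WGS84 with k₀ = 0.9996 gives E = 364644.351 m, N = 6356847.177 m.

E 364644 m, N 6356847 m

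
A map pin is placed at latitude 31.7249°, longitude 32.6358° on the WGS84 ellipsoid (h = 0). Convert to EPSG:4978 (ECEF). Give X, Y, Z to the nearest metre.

X 4572823 m, Y 2928470 m, Z 3334524 m

WGS84: a = 6378137 m, e² = 0.006694380; N(φ) = a/√(1−e²sin²φ) = 6384048.356 m.
X = (N+h)·cosφ·cosλ = 4572823.144 m; Y = (N+h)·cosφ·sinλ = 2928469.834 m; Z = (N(1−e²)+h)·sinφ = 3334523.613 m.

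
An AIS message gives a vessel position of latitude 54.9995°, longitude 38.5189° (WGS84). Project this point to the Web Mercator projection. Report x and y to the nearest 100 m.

Web Mercator is spherical with R = a = 6378137 m.
x = R·λ = 6378137 × 0.672281629 = 4287904.334 m.
y = R·ln tan(π/4 + φ/2) = 6378137 × 1.154219339 = 7361769.074 m.

x 4287900 m, y 7361800 m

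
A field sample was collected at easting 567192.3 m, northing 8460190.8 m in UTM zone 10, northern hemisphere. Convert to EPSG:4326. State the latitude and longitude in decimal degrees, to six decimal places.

lat 76.211200°, lon -120.473799°

Zone 10N: λ₀ = -123°, k₀ = 0.9996, false easting 500000 m.
Meridian distance M = (N − FN)/k₀ = 8463576.2 m.
Inverse transverse Mercator on WGS84 gives φ = 76.21119996°, λ = -120.47379946°.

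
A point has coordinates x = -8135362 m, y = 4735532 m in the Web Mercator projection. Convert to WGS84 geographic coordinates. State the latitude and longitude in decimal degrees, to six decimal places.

lat 39.096697°, lon -73.081200°

R = 6378137 m. λ = x/R = -73.08120026°.
φ = 2·arctan(exp(y/R)) − 90° = 2·arctan(2.10110) − 90° = 39.09669652°.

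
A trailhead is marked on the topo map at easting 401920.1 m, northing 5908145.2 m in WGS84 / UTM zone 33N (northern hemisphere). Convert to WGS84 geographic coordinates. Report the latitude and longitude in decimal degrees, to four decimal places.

Zone 33N: λ₀ = 15°, k₀ = 0.9996, false easting 500000 m.
Meridian distance M = (N − FN)/k₀ = 5910509.4 m.
Inverse transverse Mercator on WGS84 gives φ = 53.31340017°, λ = 13.52780002°.

lat 53.3134°, lon 13.5278°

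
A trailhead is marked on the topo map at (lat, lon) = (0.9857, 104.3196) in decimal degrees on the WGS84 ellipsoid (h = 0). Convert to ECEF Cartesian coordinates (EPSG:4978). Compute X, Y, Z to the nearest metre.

X -1577276 m, Y 6179067 m, Z 108988 m

WGS84: a = 6378137 m, e² = 0.006694380; N(φ) = a/√(1−e²sin²φ) = 6378143.318 m.
X = (N+h)·cosφ·cosλ = -1577275.831 m; Y = (N+h)·cosφ·sinλ = 6179067.418 m; Z = (N(1−e²)+h)·sinφ = 108987.795 m.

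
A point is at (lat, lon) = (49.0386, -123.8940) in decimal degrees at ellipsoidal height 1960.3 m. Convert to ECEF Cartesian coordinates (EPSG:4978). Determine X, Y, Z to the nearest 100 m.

WGS84: a = 6378137 m, e² = 0.006694380; N(φ) = a/√(1−e²sin²φ) = 6390346.219 m.
X = (N+h)·cosφ·cosλ = -2336855.099 m; Y = (N+h)·cosφ·sinλ = -3478394.047 m; Z = (N(1−e²)+h)·sinφ = 4794854.251 m.

X -2336900 m, Y -3478400 m, Z 4794900 m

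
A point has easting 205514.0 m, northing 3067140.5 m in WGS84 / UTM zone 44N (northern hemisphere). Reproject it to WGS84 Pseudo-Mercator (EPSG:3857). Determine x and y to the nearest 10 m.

Unproject from UTM 44N (λ₀ = 81°) → φ = 27.69640010°, λ = 78.01400026°.
Web Mercator (R = 6378137 m): x = 8684478.784 m, y = 3210750.430 m.

x 8684480 m, y 3210750 m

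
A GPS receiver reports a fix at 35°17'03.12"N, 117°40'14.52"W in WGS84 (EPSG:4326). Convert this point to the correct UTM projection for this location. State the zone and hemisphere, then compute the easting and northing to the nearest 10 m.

Longitude -117.6707° lies in the 6° band [-120°, -114°), giving zone 11; latitude is north of the equator, so 11N.
Zone 11 central meridian λ₀ = 6×11 − 183 = -117°; Δλ = -0.6707°.
Transverse Mercator on WGS84 with k₀ = 0.9996 gives E = 439009.412 m, N = 3904766.710 m.

Zone 11N: E 439010 m, N 3904770 m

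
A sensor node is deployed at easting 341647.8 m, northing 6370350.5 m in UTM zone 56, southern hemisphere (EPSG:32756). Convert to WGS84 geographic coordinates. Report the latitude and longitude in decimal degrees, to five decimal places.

Zone 56S: λ₀ = 153°, k₀ = 0.9996, false easting 500000 m, false northing 10000000 m.
Meridian distance M = (N − FN)/k₀ = -3631101.9 m.
Inverse transverse Mercator on WGS84 gives φ = -32.79339960°, λ = 151.30890050°.

lat -32.79340°, lon 151.30890°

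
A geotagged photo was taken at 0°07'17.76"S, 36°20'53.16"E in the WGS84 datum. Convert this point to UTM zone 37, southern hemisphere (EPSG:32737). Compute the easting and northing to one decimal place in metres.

E 204804.5 m, N 9986545.0 m

Zone 37 central meridian λ₀ = 6×37 − 183 = 39°; Δλ = -2.6519°.
Transverse Mercator on WGS84 with k₀ = 0.9996 gives E = 204804.460 m, N = 9986545.040 m.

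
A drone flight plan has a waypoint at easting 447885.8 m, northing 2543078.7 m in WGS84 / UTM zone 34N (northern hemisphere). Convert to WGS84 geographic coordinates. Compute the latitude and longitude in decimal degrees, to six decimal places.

lat 22.995200°, lon 20.491500°

Zone 34N: λ₀ = 21°, k₀ = 0.9996, false easting 500000 m.
Meridian distance M = (N − FN)/k₀ = 2544096.3 m.
Inverse transverse Mercator on WGS84 gives φ = 22.99519956°, λ = 20.49149978°.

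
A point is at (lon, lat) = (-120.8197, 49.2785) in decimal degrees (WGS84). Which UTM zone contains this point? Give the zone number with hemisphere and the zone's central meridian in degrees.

UTM zone = ⌊(λ + 180)/6⌋ + 1; -120.8197° ∈ [-126°, -120°) → zone 10.
Hemisphere: N (φ ≥ 0).
Central meridian λ₀ = 6×10 − 183 = -123°.

Zone 10N, central meridian -123°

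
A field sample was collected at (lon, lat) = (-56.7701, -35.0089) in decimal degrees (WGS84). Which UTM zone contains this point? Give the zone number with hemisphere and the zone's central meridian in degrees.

Zone 21S, central meridian -57°

UTM zone = ⌊(λ + 180)/6⌋ + 1; -56.7701° ∈ [-60°, -54°) → zone 21.
Hemisphere: S (φ < 0).
Central meridian λ₀ = 6×21 − 183 = -57°.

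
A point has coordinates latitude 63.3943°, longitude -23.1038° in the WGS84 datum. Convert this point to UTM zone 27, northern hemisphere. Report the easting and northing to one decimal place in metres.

E 394891.1 m, N 7031247.8 m

Zone 27 central meridian λ₀ = 6×27 − 183 = -21°; Δλ = -2.1038°.
Transverse Mercator on WGS84 with k₀ = 0.9996 gives E = 394891.126 m, N = 7031247.839 m.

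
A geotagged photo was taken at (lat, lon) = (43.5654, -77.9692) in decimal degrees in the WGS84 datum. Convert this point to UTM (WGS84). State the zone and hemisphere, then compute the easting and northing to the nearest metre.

Longitude -77.9692° lies in the 6° band [-78°, -72°), giving zone 18; latitude is north of the equator, so 18N.
Zone 18 central meridian λ₀ = 6×18 − 183 = -75°; Δλ = -2.9692°.
Transverse Mercator on WGS84 with k₀ = 0.9996 gives E = 260210.744 m, N = 4827888.635 m.

Zone 18N: E 260211 m, N 4827889 m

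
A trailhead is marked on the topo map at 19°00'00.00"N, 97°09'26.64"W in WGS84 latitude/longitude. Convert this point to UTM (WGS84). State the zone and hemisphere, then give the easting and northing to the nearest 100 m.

Longitude -97.1574° lies in the 6° band [-102°, -96°), giving zone 14; latitude is north of the equator, so 14N.
Zone 14 central meridian λ₀ = 6×14 − 183 = -99°; Δλ = +1.8426°.
Transverse Mercator on WGS84 with k₀ = 0.9996 gives E = 693959.977 m, N = 2101843.088 m.

Zone 14N: E 694000 m, N 2101800 m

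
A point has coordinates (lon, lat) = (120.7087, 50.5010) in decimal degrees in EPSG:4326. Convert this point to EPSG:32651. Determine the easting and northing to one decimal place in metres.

Zone 51 central meridian λ₀ = 6×51 − 183 = 123°; Δλ = -2.2913°.
Transverse Mercator on WGS84 with k₀ = 0.9996 gives E = 337510.230 m, N = 5596844.273 m.

E 337510.2 m, N 5596844.3 m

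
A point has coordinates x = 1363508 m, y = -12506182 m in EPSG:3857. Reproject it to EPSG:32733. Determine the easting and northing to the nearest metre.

Web Mercator inverse (R = 6378137 m) → φ = -73.97679945°, λ = 12.24860076°.
UTM 33S forward: E = 415256.277 m, N = 1788594.119 m.

E 415256 m, N 1788594 m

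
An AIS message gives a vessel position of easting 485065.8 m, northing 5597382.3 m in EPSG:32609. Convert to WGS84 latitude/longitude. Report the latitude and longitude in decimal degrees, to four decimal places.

lat 50.5282°, lon -129.2107°

Zone 9N: λ₀ = -129°, k₀ = 0.9996, false easting 500000 m.
Meridian distance M = (N − FN)/k₀ = 5599622.1 m.
Inverse transverse Mercator on WGS84 gives φ = 50.52820022°, λ = -129.21070054°.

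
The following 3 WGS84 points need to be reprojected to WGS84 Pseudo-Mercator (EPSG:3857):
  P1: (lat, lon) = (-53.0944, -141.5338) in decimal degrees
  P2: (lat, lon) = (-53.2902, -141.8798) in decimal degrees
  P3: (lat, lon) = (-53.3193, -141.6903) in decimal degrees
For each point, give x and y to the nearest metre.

P1: x -15755471 m, y -7000478 m; P2: x -15793987 m, y -7036859 m; P3: x -15772892 m, y -7042280 m

Web Mercator: x = R·λ, y = R·ln tan(π/4+φ/2), R = 6378137 m.
P1 (-53.0944°, -141.5338°) → (-15755470.546, -7000478.490) m.
P2 (-53.2902°, -141.8798°) → (-15793987.090, -7036858.510) m.
P3 (-53.3193°, -141.6903°) → (-15772892.046, -7042279.563) m.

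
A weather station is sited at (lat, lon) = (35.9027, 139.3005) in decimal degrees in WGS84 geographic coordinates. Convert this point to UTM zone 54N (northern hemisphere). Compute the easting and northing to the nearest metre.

Zone 54 central meridian λ₀ = 6×54 − 183 = 141°; Δλ = -1.6995°.
Transverse Mercator on WGS84 with k₀ = 0.9996 gives E = 346633.086 m, N = 3974490.612 m.

E 346633 m, N 3974491 m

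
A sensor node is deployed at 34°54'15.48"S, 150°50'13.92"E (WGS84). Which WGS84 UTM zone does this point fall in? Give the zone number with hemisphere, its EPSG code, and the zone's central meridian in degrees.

Zone 56S (EPSG:32756), central meridian 153°

UTM zone = ⌊(λ + 180)/6⌋ + 1; 150.8372° ∈ [150°, 156°) → zone 56.
Hemisphere: S (φ < 0).
Central meridian λ₀ = 6×56 − 183 = 153°.
EPSG code: 32756.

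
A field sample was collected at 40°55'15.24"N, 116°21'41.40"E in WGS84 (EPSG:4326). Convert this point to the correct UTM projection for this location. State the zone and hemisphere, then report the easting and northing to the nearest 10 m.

Longitude 116.3615° lies in the 6° band [114°, 120°), giving zone 50; latitude is north of the equator, so 50N.
Zone 50 central meridian λ₀ = 6×50 − 183 = 117°; Δλ = -0.6385°.
Transverse Mercator on WGS84 with k₀ = 0.9996 gives E = 446236.866 m, N = 4530172.497 m.

Zone 50N: E 446240 m, N 4530170 m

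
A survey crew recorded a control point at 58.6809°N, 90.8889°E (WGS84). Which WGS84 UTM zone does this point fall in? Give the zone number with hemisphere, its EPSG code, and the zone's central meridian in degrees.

Zone 46N (EPSG:32646), central meridian 93°

UTM zone = ⌊(λ + 180)/6⌋ + 1; 90.8889° ∈ [90°, 96°) → zone 46.
Hemisphere: N (φ ≥ 0).
Central meridian λ₀ = 6×46 − 183 = 93°.
EPSG code: 32646.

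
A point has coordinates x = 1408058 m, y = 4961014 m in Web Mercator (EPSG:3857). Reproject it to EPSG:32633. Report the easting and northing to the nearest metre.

E 301213 m, N 4502685 m

Web Mercator inverse (R = 6378137 m) → φ = 40.65109723°, λ = 12.64880022°.
UTM 33N forward: E = 301212.904 m, N = 4502684.622 m.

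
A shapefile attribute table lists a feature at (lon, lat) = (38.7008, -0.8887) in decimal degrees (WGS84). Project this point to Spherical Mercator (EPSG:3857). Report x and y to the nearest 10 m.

Web Mercator is spherical with R = a = 6378137 m.
x = R·λ = 6378137 × 0.675456383 = 4308153.349 m.
y = R·ln tan(π/4 + φ/2) = 6378137 × -0.015511363 = -98933.599 m.

x 4308150 m, y -98930 m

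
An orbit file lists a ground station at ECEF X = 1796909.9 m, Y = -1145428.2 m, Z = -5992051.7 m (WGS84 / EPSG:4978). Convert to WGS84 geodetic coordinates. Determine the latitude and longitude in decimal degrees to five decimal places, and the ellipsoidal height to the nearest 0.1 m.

λ = atan2(Y, X) = -32.51520118°; p = √(X²+Y²) = 2130936.6 m.
Bowring's method on WGS84 (a = 6378137 m, b = 6356752.314 m) gives φ = -70.54440003°, h = 541.029 m.

lat -70.54440°, lon -32.51520°, h 541.0 m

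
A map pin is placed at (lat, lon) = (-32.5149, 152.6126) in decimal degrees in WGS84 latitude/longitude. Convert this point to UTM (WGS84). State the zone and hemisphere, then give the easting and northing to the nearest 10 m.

Zone 56S: E 463610 m, N 6402420 m

Longitude 152.6126° lies in the 6° band [150°, 156°), giving zone 56; latitude is south of the equator, so 56S.
Zone 56 central meridian λ₀ = 6×56 − 183 = 153°; Δλ = -0.3874°.
Transverse Mercator on WGS84 with k₀ = 0.9996 gives E = 463613.849 m, N = 6402423.080 m.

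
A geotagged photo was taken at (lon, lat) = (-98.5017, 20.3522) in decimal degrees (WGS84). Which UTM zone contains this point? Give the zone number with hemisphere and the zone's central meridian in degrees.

Zone 14N, central meridian -99°

UTM zone = ⌊(λ + 180)/6⌋ + 1; -98.5017° ∈ [-102°, -96°) → zone 14.
Hemisphere: N (φ ≥ 0).
Central meridian λ₀ = 6×14 − 183 = -99°.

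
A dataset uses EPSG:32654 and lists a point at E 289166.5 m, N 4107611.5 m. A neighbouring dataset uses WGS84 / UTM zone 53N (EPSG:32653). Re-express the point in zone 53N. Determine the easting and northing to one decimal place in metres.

E 822461.1 m, N 4111139.8 m

UTM 54N → geographic: φ = 37.09109989°, λ = 138.62780024°.
UTM 53N (λ₀ = 135°) forward: E = 822461.116 m, N = 4111139.844 m.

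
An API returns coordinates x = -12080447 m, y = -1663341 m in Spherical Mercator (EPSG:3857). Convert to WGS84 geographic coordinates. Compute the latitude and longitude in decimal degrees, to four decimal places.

lat -14.7755°, lon -108.5205°

R = 6378137 m. λ = x/R = -108.52050179°.
φ = 2·arctan(exp(y/R)) − 90° = 2·arctan(0.77044) − 90° = -14.77550152°.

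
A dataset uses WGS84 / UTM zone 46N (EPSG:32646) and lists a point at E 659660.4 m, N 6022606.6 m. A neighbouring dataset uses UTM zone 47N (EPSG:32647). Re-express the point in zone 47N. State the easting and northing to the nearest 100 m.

UTM 46N → geographic: φ = 54.32630019°, λ = 95.45519962°.
UTM 47N (λ₀ = 99°) forward: E = 269507.888 m, N = 6025622.224 m.

E 269500 m, N 6025600 m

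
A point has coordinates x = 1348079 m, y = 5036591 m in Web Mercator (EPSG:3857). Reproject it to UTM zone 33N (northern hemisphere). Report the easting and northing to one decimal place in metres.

Web Mercator inverse (R = 6378137 m) → φ = 41.16419744°, λ = 12.10999970°.
UTM 33N forward: E = 257536.817 m, N = 4561011.591 m.

E 257536.8 m, N 4561011.6 m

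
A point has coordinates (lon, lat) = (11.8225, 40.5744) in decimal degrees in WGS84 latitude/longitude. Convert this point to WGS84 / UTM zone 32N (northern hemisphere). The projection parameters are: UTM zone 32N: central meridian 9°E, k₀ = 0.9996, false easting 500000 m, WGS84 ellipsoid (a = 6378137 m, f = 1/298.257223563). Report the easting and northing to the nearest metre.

E 738912 m, N 4495342 m

Zone 32 central meridian λ₀ = 6×32 − 183 = 9°; Δλ = +2.8225°.
Transverse Mercator on WGS84 with k₀ = 0.9996 gives E = 738911.950 m, N = 4495342.422 m.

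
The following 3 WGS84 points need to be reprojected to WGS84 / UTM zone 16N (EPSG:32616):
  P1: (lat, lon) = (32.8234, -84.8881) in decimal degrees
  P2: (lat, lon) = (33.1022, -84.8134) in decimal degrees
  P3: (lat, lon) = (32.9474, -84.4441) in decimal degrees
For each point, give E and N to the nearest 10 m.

UTM zone 16N: λ₀ = -87°, k₀ = 0.9996.
P1 (32.8234°, -84.8881°) → (697695.594, 3633684.833) m.
P2 (33.1022°, -84.8134°) → (704047.384, 3664743.975) m.
P3 (32.9474°, -84.4441°) → (738935.718, 3648355.352) m.

P1: E 697700 m, N 3633680 m; P2: E 704050 m, N 3664740 m; P3: E 738940 m, N 3648360 m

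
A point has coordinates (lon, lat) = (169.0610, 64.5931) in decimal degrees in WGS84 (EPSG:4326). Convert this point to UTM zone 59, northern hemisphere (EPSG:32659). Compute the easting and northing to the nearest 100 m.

E 407200 m, N 7164500 m

Zone 59 central meridian λ₀ = 6×59 − 183 = 171°; Δλ = -1.9390°.
Transverse Mercator on WGS84 with k₀ = 0.9996 gives E = 407185.897 m, N = 7164526.432 m.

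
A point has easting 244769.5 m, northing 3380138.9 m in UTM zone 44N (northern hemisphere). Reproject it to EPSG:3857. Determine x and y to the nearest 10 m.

x 8720770 m, y 3571410 m

Unproject from UTM 44N (λ₀ = 81°) → φ = 30.52650037°, λ = 78.33999981°.
Web Mercator (R = 6378137 m): x = 8720768.887 m, y = 3571407.678 m.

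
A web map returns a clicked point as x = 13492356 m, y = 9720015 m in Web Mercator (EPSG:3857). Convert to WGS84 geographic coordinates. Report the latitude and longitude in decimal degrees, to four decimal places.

R = 6378137 m. λ = x/R = 121.20389614°.
φ = 2·arctan(exp(y/R)) − 90° = 2·arctan(4.59036) − 90° = 65.42050024°.

lat 65.4205°, lon 121.2039°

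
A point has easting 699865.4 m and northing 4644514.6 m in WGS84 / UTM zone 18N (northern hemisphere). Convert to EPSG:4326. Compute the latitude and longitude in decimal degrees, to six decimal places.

lat 41.927300°, lon -72.589500°

Zone 18N: λ₀ = -75°, k₀ = 0.9996, false easting 500000 m.
Meridian distance M = (N − FN)/k₀ = 4646373.1 m.
Inverse transverse Mercator on WGS84 gives φ = 41.92729993°, λ = -72.58949956°.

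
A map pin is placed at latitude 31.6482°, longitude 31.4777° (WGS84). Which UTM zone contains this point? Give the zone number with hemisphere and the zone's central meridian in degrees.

UTM zone = ⌊(λ + 180)/6⌋ + 1; 31.4777° ∈ [30°, 36°) → zone 36.
Hemisphere: N (φ ≥ 0).
Central meridian λ₀ = 6×36 − 183 = 33°.

Zone 36N, central meridian 33°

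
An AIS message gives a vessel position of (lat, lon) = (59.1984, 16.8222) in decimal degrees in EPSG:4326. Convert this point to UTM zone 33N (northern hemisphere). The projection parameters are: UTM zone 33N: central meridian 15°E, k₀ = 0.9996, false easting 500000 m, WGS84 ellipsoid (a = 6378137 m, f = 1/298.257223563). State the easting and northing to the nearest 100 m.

E 604100 m, N 6563600 m

Zone 33 central meridian λ₀ = 6×33 − 183 = 15°; Δλ = +1.8222°.
Transverse Mercator on WGS84 with k₀ = 0.9996 gives E = 604078.380 m, N = 6563566.068 m.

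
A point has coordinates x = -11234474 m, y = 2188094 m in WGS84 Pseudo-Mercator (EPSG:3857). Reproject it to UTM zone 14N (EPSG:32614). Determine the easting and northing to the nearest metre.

E 298128 m, N 2133082 m

Web Mercator inverse (R = 6378137 m) → φ = 19.28139675°, λ = -100.92099703°.
UTM 14N forward: E = 298127.787 m, N = 2133081.627 m.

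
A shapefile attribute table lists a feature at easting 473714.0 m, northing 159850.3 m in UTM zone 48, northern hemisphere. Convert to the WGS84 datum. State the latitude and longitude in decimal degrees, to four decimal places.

Zone 48N: λ₀ = 105°, k₀ = 0.9996, false easting 500000 m.
Meridian distance M = (N − FN)/k₀ = 159914.3 m.
Inverse transverse Mercator on WGS84 gives φ = 1.44620035°, λ = 104.76370026°.

lat 1.4462°, lon 104.7637°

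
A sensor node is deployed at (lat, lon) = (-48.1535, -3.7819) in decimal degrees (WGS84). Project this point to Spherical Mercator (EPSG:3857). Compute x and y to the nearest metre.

x -420999 m, y -6132430 m

Web Mercator is spherical with R = a = 6378137 m.
x = R·λ = 6378137 × -0.066006607 = -420999.182 m.
y = R·ln tan(π/4 + φ/2) = 6378137 × -0.961476661 = -6132429.863 m.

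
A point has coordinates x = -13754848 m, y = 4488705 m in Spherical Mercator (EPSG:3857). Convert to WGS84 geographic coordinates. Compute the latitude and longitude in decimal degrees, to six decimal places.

lat 37.354997°, lon -123.561902°

R = 6378137 m. λ = x/R = -123.56190189°.
φ = 2·arctan(exp(y/R)) − 90° = 2·arctan(2.02135) − 90° = 37.35499711°.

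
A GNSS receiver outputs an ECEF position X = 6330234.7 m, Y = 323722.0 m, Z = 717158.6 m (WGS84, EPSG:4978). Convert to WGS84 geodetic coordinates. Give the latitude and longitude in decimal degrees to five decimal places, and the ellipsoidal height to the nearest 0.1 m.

λ = atan2(Y, X) = 2.92749980°; p = √(X²+Y²) = 6338506.7 m.
Bowring's method on WGS84 (a = 6378137 m, b = 6356752.314 m) gives φ = 6.49829958°, h = 1083.124 m.

lat 6.49830°, lon 2.92750°, h 1083.1 m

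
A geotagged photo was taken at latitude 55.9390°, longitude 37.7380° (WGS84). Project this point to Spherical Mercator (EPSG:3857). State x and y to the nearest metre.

x 4200975 m, y 7546282 m

Web Mercator is spherical with R = a = 6378137 m.
x = R·λ = 6378137 × 0.658652353 = 4200974.944 m.
y = R·ln tan(π/4 + φ/2) = 6378137 × 1.183148285 = 7546281.853 m.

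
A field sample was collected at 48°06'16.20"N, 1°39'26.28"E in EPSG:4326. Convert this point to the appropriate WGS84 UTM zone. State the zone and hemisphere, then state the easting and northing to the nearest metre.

Zone 31N: E 400044 m, N 5328787 m

Longitude 1.6573° lies in the 6° band [0°, 6°), giving zone 31; latitude is north of the equator, so 31N.
Zone 31 central meridian λ₀ = 6×31 − 183 = 3°; Δλ = -1.3427°.
Transverse Mercator on WGS84 with k₀ = 0.9996 gives E = 400044.037 m, N = 5328786.955 m.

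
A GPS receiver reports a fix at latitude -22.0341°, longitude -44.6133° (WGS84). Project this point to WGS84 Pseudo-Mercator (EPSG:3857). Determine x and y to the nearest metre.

Web Mercator is spherical with R = a = 6378137 m.
x = R·λ = 6378137 × -0.778648975 = -4966329.839 m.
y = R·ln tan(π/4 + φ/2) = 6378137 × -0.394412952 = -2515619.839 m.

x -4966330 m, y -2515620 m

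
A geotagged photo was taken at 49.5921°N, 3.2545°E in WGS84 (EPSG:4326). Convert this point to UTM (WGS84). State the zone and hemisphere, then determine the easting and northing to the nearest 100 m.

Longitude 3.2545° lies in the 6° band [0°, 6°), giving zone 31; latitude is north of the equator, so 31N.
Zone 31 central meridian λ₀ = 6×31 − 183 = 3°; Δλ = +0.2545°.
Transverse Mercator on WGS84 with k₀ = 0.9996 gives E = 518393.112 m, N = 5493311.225 m.

Zone 31N: E 518400 m, N 5493300 m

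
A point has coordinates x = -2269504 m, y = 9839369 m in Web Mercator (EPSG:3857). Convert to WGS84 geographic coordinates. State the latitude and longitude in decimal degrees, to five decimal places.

R = 6378137 m. λ = x/R = -20.38730131°.
φ = 2·arctan(exp(y/R)) − 90° = 2·arctan(4.67707) − 90° = 65.86269972°.

lat 65.86270°, lon -20.38730°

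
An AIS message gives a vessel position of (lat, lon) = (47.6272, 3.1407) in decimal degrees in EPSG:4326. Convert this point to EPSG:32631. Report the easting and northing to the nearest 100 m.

Zone 31 central meridian λ₀ = 6×31 − 183 = 3°; Δλ = +0.1407°.
Transverse Mercator on WGS84 with k₀ = 0.9996 gives E = 510570.978 m, N = 5274875.994 m.

E 510600 m, N 5274900 m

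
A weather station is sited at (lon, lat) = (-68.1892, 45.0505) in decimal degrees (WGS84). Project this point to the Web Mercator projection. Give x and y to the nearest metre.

Web Mercator is spherical with R = a = 6378137 m.
x = R·λ = 6378137 × -1.190126054 = -7590787.022 m.
y = R·ln tan(π/4 + φ/2) = 6378137 × 0.882620612 = 5629475.184 m.

x -7590787 m, y 5629475 m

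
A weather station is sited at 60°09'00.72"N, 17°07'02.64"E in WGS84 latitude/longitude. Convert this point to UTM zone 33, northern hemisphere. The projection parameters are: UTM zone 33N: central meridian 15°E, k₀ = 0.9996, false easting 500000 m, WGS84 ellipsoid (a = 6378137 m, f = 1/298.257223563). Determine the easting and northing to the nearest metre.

E 617554 m, N 6670023 m

Zone 33 central meridian λ₀ = 6×33 − 183 = 15°; Δλ = +2.1174°.
Transverse Mercator on WGS84 with k₀ = 0.9996 gives E = 617554.404 m, N = 6670023.110 m.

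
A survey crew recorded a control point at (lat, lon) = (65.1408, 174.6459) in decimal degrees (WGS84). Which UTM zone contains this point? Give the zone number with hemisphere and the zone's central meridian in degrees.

UTM zone = ⌊(λ + 180)/6⌋ + 1; 174.6459° ∈ [174°, 180°) → zone 60.
Hemisphere: N (φ ≥ 0).
Central meridian λ₀ = 6×60 − 183 = 177°.

Zone 60N, central meridian 177°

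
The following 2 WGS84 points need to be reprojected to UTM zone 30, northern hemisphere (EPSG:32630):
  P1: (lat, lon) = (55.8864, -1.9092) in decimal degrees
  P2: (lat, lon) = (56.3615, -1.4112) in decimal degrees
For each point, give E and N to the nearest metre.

P1: E 568229 m, N 6193974 m; P2: E 598158 m, N 6247448 m

UTM zone 30N: λ₀ = -3°, k₀ = 0.9996.
P1 (55.8864°, -1.9092°) → (568228.704, 6193974.073) m.
P2 (56.3615°, -1.4112°) → (598158.201, 6247447.921) m.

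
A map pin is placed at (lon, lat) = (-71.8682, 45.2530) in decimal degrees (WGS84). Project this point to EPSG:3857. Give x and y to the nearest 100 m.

Web Mercator is spherical with R = a = 6378137 m.
x = R·λ = 6378137 × -1.254336717 = -8000331.428 m.
y = R·ln tan(π/4 + φ/2) = 6378137 × 0.887632154 = 5661439.486 m.

x -8000300 m, y 5661400 m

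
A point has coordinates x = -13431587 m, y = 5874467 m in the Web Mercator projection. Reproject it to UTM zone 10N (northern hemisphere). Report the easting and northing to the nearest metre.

E 679426 m, N 5161624 m

Web Mercator inverse (R = 6378137 m) → φ = 46.58419960°, λ = -120.65799892°.
UTM 10N forward: E = 679425.864 m, N = 5161623.838 m.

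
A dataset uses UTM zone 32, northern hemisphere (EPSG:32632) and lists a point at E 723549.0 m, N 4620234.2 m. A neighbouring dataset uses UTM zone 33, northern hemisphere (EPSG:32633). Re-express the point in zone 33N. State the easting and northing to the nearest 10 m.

E 224310 m, N 4622050 m

UTM 32N → geographic: φ = 41.70249996°, λ = 11.68669945°.
UTM 33N (λ₀ = 15°) forward: E = 224308.035 m, N = 4622052.193 m.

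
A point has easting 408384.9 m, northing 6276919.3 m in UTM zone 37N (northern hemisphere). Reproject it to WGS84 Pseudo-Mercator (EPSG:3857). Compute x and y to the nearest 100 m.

x 4175200 m, y 7684400 m

Unproject from UTM 37N (λ₀ = 39°) → φ = 56.62749982°, λ = 37.50670032°.
Web Mercator (R = 6378137 m): x = 4175226.781 m, y = 7684360.920 m.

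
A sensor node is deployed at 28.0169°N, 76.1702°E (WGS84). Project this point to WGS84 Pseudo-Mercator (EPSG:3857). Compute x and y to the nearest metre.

Web Mercator is spherical with R = a = 6378137 m.
x = R·λ = 6378137 × 1.329420782 = 8479227.878 m.
y = R·ln tan(π/4 + φ/2) = 6378137 × 0.509726376 = 3251104.660 m.

x 8479228 m, y 3251105 m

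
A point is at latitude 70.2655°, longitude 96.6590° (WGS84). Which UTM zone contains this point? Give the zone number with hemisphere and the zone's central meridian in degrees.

Zone 47N, central meridian 99°

UTM zone = ⌊(λ + 180)/6⌋ + 1; 96.6590° ∈ [96°, 102°) → zone 47.
Hemisphere: N (φ ≥ 0).
Central meridian λ₀ = 6×47 − 183 = 99°.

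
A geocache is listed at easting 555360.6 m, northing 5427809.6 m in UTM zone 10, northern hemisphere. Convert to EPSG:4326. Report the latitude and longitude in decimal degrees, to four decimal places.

lat 49.0007°, lon -122.2431°

Zone 10N: λ₀ = -123°, k₀ = 0.9996, false easting 500000 m.
Meridian distance M = (N − FN)/k₀ = 5429981.6 m.
Inverse transverse Mercator on WGS84 gives φ = 49.00070018°, λ = -122.24309971°.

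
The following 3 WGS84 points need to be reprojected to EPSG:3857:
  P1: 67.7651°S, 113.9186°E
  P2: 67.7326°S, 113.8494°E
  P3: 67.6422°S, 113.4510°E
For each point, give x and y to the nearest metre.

Web Mercator: x = R·λ, y = R·ln tan(π/4+φ/2), R = 6378137 m.
P1 (-67.7651°, 113.9186°) → (12681360.544, -10377545.145) m.
P2 (-67.7326°, 113.8494°) → (12673657.235, -10367990.887) m.
P3 (-67.6422°, 113.4510°) → (12629307.550, -10341484.788) m.

P1: x 12681361 m, y -10377545 m; P2: x 12673657 m, y -10367991 m; P3: x 12629308 m, y -10341485 m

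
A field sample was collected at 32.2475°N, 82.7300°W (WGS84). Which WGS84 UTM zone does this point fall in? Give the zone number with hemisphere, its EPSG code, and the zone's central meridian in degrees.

Zone 17N (EPSG:32617), central meridian -81°

UTM zone = ⌊(λ + 180)/6⌋ + 1; -82.7300° ∈ [-84°, -78°) → zone 17.
Hemisphere: N (φ ≥ 0).
Central meridian λ₀ = 6×17 − 183 = -81°.
EPSG code: 32617.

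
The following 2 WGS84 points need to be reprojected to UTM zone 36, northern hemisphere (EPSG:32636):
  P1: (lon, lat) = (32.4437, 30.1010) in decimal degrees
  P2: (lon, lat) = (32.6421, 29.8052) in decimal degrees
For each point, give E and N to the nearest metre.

P1: E 446400 m, N 3330108 m; P2: E 465414 m, N 3297254 m

UTM zone 36N: λ₀ = 33°, k₀ = 0.9996.
P1 (30.1010°, 32.4437°) → (446400.145, 3330107.560) m.
P2 (29.8052°, 32.6421°) → (465414.041, 3297253.946) m.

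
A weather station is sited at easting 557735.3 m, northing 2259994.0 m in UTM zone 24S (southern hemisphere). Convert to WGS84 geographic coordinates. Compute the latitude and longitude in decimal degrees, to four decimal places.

lat -69.7617°, lon -37.5044°

Zone 24S: λ₀ = -39°, k₀ = 0.9996, false easting 500000 m, false northing 10000000 m.
Meridian distance M = (N − FN)/k₀ = -7743103.2 m.
Inverse transverse Mercator on WGS84 gives φ = -69.76170033°, λ = -37.50440001°.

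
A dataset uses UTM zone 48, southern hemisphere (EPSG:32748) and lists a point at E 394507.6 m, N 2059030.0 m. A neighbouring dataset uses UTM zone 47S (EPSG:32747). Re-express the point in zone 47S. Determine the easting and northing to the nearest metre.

E 606403 m, N 2058985 m

UTM 48S → geographic: φ = -71.54660039°, λ = 102.01290007°.
UTM 47S (λ₀ = 99°) forward: E = 606402.889 m, N = 2058984.737 m.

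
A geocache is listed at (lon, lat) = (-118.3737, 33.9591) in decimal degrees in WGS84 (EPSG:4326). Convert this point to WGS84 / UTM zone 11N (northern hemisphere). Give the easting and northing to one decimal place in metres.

E 373076.4 m, N 3758471.1 m

Zone 11 central meridian λ₀ = 6×11 − 183 = -117°; Δλ = -1.3737°.
Transverse Mercator on WGS84 with k₀ = 0.9996 gives E = 373076.406 m, N = 3758471.110 m.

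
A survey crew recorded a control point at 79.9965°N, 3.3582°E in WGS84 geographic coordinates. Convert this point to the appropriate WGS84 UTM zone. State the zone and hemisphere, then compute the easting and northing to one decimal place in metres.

Zone 31N: E 506946.3 m, N 8881216.5 m

Longitude 3.3582° lies in the 6° band [0°, 6°), giving zone 31; latitude is north of the equator, so 31N.
Zone 31 central meridian λ₀ = 6×31 − 183 = 3°; Δλ = +0.3582°.
Transverse Mercator on WGS84 with k₀ = 0.9996 gives E = 506946.330 m, N = 8881216.546 m.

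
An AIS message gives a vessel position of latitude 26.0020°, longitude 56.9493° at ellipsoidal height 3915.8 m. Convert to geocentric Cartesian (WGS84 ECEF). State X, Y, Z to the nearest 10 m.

X 3130350 m, Y 4810990 m, Z 2780980 m

WGS84: a = 6378137 m, e² = 0.006694380; N(φ) = a/√(1−e²sin²φ) = 6382244.141 m.
X = (N+h)·cosφ·cosλ = 3130347.454 m; Y = (N+h)·cosφ·sinλ = 4810986.935 m; Z = (N(1−e²)+h)·sinφ = 2780977.792 m.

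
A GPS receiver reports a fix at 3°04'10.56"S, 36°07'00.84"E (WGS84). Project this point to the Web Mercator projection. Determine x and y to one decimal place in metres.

Web Mercator is spherical with R = a = 6378137 m.
x = R·λ = 6378137 × 0.630358821 = 4020514.917 m.
y = R·ln tan(π/4 + φ/2) = 6378137 × -0.053600274 = -341869.890 m.

x 4020514.9 m, y -341869.9 m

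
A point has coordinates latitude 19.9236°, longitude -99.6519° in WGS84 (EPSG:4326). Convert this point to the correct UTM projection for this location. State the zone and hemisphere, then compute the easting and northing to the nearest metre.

Zone 14N: E 431774 m, N 2203159 m

Longitude -99.6519° lies in the 6° band [-102°, -96°), giving zone 14; latitude is north of the equator, so 14N.
Zone 14 central meridian λ₀ = 6×14 − 183 = -99°; Δλ = -0.6519°.
Transverse Mercator on WGS84 with k₀ = 0.9996 gives E = 431773.875 m, N = 2203159.186 m.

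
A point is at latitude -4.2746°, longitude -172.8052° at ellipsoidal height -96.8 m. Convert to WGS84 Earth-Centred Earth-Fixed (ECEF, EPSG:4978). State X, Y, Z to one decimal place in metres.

X -6310335.1 m, Y -796598.9 m, Z -472224.0 m

WGS84: a = 6378137 m, e² = 0.006694380; N(φ) = a/√(1−e²sin²φ) = 6378255.611 m.
X = (N+h)·cosφ·cosλ = -6310335.064 m; Y = (N+h)·cosφ·sinλ = -796598.865 m; Z = (N(1−e²)+h)·sinφ = -472224.014 m.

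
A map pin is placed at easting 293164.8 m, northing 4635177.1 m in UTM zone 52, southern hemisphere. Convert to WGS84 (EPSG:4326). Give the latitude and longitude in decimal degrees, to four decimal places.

lat -48.4026°, lon 126.2053°

Zone 52S: λ₀ = 129°, k₀ = 0.9996, false easting 500000 m, false northing 10000000 m.
Meridian distance M = (N − FN)/k₀ = -5366969.7 m.
Inverse transverse Mercator on WGS84 gives φ = -48.40260041°, λ = 126.20530035°.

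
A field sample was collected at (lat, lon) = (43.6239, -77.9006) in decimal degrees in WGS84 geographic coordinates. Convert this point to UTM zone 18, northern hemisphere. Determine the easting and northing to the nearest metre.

E 265978 m, N 4834190 m

Zone 18 central meridian λ₀ = 6×18 − 183 = -75°; Δλ = -2.9006°.
Transverse Mercator on WGS84 with k₀ = 0.9996 gives E = 265978.058 m, N = 4834190.299 m.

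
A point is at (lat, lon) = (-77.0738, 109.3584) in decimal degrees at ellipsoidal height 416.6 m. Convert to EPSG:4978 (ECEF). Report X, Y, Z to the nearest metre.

X -474480 m, Y 1350487 m, Z -6195027 m

WGS84: a = 6378137 m, e² = 0.006694380; N(φ) = a/√(1−e²sin²φ) = 6398514.789 m.
X = (N+h)·cosφ·cosλ = -474479.773 m; Y = (N+h)·cosφ·sinλ = 1350487.213 m; Z = (N(1−e²)+h)·sinφ = -6195027.471 m.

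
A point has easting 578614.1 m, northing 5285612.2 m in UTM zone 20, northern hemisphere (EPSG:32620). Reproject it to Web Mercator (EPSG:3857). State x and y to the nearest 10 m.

Unproject from UTM 20N (λ₀ = -63°) → φ = 47.71910013°, λ = -61.95180014°.
Web Mercator (R = 6378137 m): x = -6896442.846 m, y = 6060249.685 m.

x -6896440 m, y 6060250 m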